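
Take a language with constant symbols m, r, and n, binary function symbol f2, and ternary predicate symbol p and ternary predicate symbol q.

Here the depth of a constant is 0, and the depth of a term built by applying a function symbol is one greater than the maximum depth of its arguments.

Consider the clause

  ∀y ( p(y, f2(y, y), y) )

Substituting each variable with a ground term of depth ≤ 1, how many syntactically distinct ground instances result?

12

Ground terms of depth ≤ 1:
  Write N_k for the number of ground terms of depth ≤ k. A term of depth ≤ k is either a constant or a function symbol applied to arguments of depth ≤ k−1, so N_k = 3 + N_{k-1}^2.
  N_0 = 3
  N_1 = 3 + 3^2 = 12
So there are 12 ground terms available for substitution.
There is 1 variable to instantiate (y),  occurring in at least one literal, so different choices give different ground instances.
Number of ground instances = 12.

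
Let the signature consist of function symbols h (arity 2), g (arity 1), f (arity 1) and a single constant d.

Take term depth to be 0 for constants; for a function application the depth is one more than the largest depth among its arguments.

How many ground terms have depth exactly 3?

Let N_k = |{terms of depth ≤ k}|. Then N_0 = 1 and N_k = 1 + N_{k-1}^2 + N_{k-1} + N_{k-1} for k ≥ 1 (one summand per function symbol, arity giving the exponent).
N_0 = 1
N_1 = 1 + 1^2 + 1 + 1 = 4
N_2 = 1 + 4^2 + 4 + 4 = 25
N_3 = 1 + 25^2 + 25 + 25 = 676
Terms of depth exactly 3: N_3 − N_2 = 676 − 25 = 651.

651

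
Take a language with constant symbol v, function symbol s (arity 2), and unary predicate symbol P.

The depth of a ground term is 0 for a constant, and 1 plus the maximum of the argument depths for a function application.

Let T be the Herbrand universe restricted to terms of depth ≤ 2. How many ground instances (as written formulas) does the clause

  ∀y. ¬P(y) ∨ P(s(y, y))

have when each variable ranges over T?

5

Ground terms of depth ≤ 2:
  Count level by level. With function symbols s/2, the terms of depth ≤ k are the 1 constant together with each function applied to depth-≤(k−1) tuples, so N_k = 1 + N_{k-1}^2.
  N_0 = 1
  N_1 = 1 + 1^2 = 2
  N_2 = 1 + 2^2 = 5
So there are 5 ground terms available for substitution.
The variable y ranges independently over the available ground terms, and distinct assignments produce distinct instances.
Number of ground instances = 5.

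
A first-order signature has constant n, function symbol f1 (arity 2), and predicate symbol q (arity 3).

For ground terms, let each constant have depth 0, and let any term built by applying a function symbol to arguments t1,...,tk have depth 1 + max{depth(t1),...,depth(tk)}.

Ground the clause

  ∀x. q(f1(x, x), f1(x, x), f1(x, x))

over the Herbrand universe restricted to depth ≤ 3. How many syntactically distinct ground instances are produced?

26

Ground terms of depth ≤ 3:
  Write N_k for the number of ground terms of depth ≤ k. A term of depth ≤ k is either a constant or a function symbol applied to arguments of depth ≤ k−1, so N_k = 1 + N_{k-1}^2.
  N_0 = 1
  N_1 = 1 + 1^2 = 2
  N_2 = 1 + 2^2 = 5
  N_3 = 1 + 5^2 = 26
So there are 26 ground terms available for substitution.
The body mentions the single quantified variable x; since ground terms form a free algebra, no two substitutions collapse to the same formula.
Number of ground instances = 26.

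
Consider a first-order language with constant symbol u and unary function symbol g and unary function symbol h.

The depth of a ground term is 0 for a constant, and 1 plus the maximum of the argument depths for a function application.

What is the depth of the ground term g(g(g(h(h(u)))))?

5

depth(h(u)) = 1 + depth(u) = 1 + 0 = 1
depth(h(h(u))) = 1 + depth(h(u)) = 1 + 1 = 2
depth(g(h(h(u)))) = 1 + depth(h(h(u))) = 1 + 2 = 3
depth(g(g(h(h(u))))) = 1 + depth(g(h(h(u)))) = 1 + 3 = 4
depth(g(g(g(h(h(u)))))) = 1 + depth(g(g(h(h(u))))) = 1 + 4 = 5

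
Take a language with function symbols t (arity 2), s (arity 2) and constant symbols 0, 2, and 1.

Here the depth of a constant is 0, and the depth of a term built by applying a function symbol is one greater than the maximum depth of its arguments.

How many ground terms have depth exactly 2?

Let N_k count ground terms of depth at most k. Each non-constant term of depth ≤ k is some function symbol applied to depth-≤(k−1) arguments, giving N_k = 3 + N_{k-1}^2 + N_{k-1}^2.
N_0 = 3
N_1 = 3 + 3^2 + 3^2 = 21
N_2 = 3 + 21^2 + 21^2 = 885
Terms of depth exactly 2: N_2 − N_1 = 885 − 21 = 864.

864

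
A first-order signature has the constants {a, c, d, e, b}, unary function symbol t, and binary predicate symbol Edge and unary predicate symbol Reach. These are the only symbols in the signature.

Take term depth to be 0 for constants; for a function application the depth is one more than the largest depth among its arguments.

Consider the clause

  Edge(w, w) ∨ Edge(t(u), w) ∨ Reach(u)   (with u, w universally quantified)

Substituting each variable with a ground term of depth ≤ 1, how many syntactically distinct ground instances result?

100

Ground terms of depth ≤ 1:
  Let N_k count ground terms of depth at most k. Each non-constant term of depth ≤ k is some function symbol applied to depth-≤(k−1) arguments, giving N_k = 5 + N_{k-1}.
  N_0 = 5
  N_1 = 5 + 5 = 10
  Explicitly: a, c, d, e, b, t(a), t(c), t(d), t(e), t(b).
So there are 10 ground terms available for substitution.
The body mentions every one of the 2 quantified variables; since ground terms form a free algebra, no two substitutions collapse to the same formula.
Number of ground instances = 10^2 = 100.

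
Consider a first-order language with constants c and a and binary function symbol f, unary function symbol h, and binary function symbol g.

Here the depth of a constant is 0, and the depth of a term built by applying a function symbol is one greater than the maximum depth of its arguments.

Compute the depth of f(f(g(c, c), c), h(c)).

depth(g(c, c)) = 1 + max(0, 0) = 1
depth(f(g(c, c), c)) = 1 + max(1, 0) = 2
depth(h(c)) = 1 + depth(c) = 1 + 0 = 1
depth(f(f(g(c, c), c), h(c))) = 1 + max(2, 1) = 3

3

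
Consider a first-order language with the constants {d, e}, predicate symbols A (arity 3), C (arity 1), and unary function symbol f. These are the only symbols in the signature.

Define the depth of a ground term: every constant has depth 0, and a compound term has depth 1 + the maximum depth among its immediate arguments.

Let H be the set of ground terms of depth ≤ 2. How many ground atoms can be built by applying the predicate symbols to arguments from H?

First count ground terms of depth ≤ 2.
Let N_k = |{terms of depth ≤ k}|. Then N_0 = 2 and N_k = 2 + N_{k-1} for k ≥ 1 (one summand per function symbol, arity giving the exponent).
N_0 = 2
N_1 = 2 + 2 = 4
N_2 = 2 + 4 = 6
Explicitly: d, e, f(d), f(e), f(f(d)), f(f(e)).
So |H| = 6.
A ground atom is a predicate applied to a tuple of terms from H, so the count is the sum over predicates of |H|^arity:
  A: 6^3 = 216;  C: 6
Total ground atoms: 216 + 6 = 222.

222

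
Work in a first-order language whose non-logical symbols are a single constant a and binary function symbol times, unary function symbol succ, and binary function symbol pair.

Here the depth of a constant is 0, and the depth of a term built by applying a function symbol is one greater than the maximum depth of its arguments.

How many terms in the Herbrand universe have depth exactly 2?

Write N_k for the number of ground terms of depth ≤ k. A term of depth ≤ k is either a constant or a function symbol applied to arguments of depth ≤ k−1, so N_k = 1 + N_{k-1}^2 + N_{k-1} + N_{k-1}^2.
N_0 = 1
N_1 = 1 + 1^2 + 1 + 1^2 = 4
N_2 = 1 + 4^2 + 4 + 4^2 = 37
Terms of depth exactly 2: N_2 − N_1 = 37 − 4 = 33.

33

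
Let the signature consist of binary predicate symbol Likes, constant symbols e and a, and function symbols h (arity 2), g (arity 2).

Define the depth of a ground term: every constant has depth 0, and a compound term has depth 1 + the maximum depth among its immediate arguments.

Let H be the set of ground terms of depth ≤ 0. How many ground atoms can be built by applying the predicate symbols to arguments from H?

4

First count ground terms of depth ≤ 0.
Write N_k for the number of ground terms of depth ≤ k. A term of depth ≤ k is either a constant or a function symbol applied to arguments of depth ≤ k−1, so N_k = 2 + N_{k-1}^2 + N_{k-1}^2.
N_0 = 2
Explicitly: e, a.
So |H| = 2.
A ground atom is a predicate applied to a tuple of terms from H, so the count is the sum over predicates of |H|^arity:
  Likes: 2^2 = 4
Total ground atoms: 4.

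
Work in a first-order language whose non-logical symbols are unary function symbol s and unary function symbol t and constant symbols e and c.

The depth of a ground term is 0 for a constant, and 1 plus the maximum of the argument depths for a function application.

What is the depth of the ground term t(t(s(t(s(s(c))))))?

6

depth(s(c)) = 1 + depth(c) = 1 + 0 = 1
depth(s(s(c))) = 1 + depth(s(c)) = 1 + 1 = 2
depth(t(s(s(c)))) = 1 + depth(s(s(c))) = 1 + 2 = 3
depth(s(t(s(s(c))))) = 1 + depth(t(s(s(c)))) = 1 + 3 = 4
depth(t(s(t(s(s(c)))))) = 1 + depth(s(t(s(s(c))))) = 1 + 4 = 5
depth(t(t(s(t(s(s(c))))))) = 1 + depth(t(s(t(s(s(c)))))) = 1 + 5 = 6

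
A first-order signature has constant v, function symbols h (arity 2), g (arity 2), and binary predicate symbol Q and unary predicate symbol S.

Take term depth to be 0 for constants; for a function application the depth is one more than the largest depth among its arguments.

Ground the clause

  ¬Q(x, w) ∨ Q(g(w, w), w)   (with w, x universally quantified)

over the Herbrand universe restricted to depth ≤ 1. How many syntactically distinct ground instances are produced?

Ground terms of depth ≤ 1:
  If N_k denotes the number of depth-≤k ground terms, the 1 constant gives N_0 = 1, and each function symbol of arity r contributes N_{k-1}^r new terms at level k: N_k = 1 + N_{k-1}^2 + N_{k-1}^2.
  N_0 = 1
  N_1 = 1 + 1^2 + 1^2 = 3
So there are 3 ground terms available for substitution.
The clause has 2 distinct variables (w, x), each appearing in the body. In the free term algebra distinct substitutions yield syntactically distinct ground instances.
Number of ground instances = 3^2 = 9.

9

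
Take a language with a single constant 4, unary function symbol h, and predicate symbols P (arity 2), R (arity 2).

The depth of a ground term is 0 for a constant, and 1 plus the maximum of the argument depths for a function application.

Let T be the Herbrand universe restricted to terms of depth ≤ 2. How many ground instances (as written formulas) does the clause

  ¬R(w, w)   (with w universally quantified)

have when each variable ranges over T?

Ground terms of depth ≤ 2:
  If N_k denotes the number of depth-≤k ground terms, the 1 constant gives N_0 = 1, and each function symbol of arity r contributes N_{k-1}^r new terms at level k: N_k = 1 + N_{k-1}.
  N_0 = 1
  N_1 = 1 + 1 = 2
  N_2 = 1 + 2 = 3
  Explicitly: 4, h(4), h(h(4)).
So there are 3 ground terms available for substitution.
The clause has 1 distinct variable (w), which appears in the body. In the free term algebra distinct substitutions yield syntactically distinct ground instances.
Number of ground instances = 3.

3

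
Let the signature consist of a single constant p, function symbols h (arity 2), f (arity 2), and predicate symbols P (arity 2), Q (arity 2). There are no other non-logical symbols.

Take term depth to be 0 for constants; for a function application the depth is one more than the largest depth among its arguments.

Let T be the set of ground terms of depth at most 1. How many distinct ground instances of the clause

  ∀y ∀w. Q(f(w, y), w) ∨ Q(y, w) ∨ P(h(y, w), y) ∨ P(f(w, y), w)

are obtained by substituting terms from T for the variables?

Ground terms of depth ≤ 1:
  Count level by level. With function symbols h/2, f/2, the terms of depth ≤ k are the 1 constant together with each function applied to depth-≤(k−1) tuples, so N_k = 1 + N_{k-1}^2 + N_{k-1}^2.
  N_0 = 1
  N_1 = 1 + 1^2 + 1^2 = 3
  Explicitly: p, h(p, p), f(p, p).
So there are 3 ground terms available for substitution.
The body mentions every one of the 2 quantified variables; since ground terms form a free algebra, no two substitutions collapse to the same formula.
Number of ground instances = 3^2 = 9.

9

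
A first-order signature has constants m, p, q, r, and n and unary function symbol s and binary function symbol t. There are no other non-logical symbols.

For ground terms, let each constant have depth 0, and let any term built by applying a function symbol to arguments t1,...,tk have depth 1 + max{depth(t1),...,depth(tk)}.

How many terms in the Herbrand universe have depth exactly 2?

Let N_k count ground terms of depth at most k. Each non-constant term of depth ≤ k is some function symbol applied to depth-≤(k−1) arguments, giving N_k = 5 + N_{k-1} + N_{k-1}^2.
N_0 = 5
N_1 = 5 + 5 + 5^2 = 35
N_2 = 5 + 35 + 35^2 = 1265
Terms of depth exactly 2: N_2 − N_1 = 1265 − 35 = 1230.

1230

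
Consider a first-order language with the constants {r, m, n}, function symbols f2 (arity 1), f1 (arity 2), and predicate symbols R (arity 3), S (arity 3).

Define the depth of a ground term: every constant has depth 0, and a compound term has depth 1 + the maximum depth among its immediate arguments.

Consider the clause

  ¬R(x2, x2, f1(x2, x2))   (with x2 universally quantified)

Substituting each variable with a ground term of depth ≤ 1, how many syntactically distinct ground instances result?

15

Ground terms of depth ≤ 1:
  Count level by level. With function symbols f2/1, f1/2, the terms of depth ≤ k are the 3 constants together with each function applied to depth-≤(k−1) tuples, so N_k = 3 + N_{k-1} + N_{k-1}^2.
  N_0 = 3
  N_1 = 3 + 3 + 3^2 = 15
So there are 15 ground terms available for substitution.
The clause has 1 distinct variable (x2), which appears in the body. In the free term algebra distinct substitutions yield syntactically distinct ground instances.
Number of ground instances = 15.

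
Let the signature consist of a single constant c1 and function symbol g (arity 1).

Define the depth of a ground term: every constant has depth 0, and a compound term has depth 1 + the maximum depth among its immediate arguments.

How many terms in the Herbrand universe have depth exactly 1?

1

Let N_k count ground terms of depth at most k. Each non-constant term of depth ≤ k is some function symbol applied to depth-≤(k−1) arguments, giving N_k = 1 + N_{k-1}.
N_0 = 1
N_1 = 1 + 1 = 2
Terms of depth exactly 1: N_1 − N_0 = 2 − 1 = 1.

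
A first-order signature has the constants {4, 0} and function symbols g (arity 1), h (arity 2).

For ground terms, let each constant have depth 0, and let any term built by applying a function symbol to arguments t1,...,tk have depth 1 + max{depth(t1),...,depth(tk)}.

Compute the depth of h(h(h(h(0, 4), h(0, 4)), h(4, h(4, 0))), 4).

depth(h(0, 4)) = 1 + max(0, 0) = 1
depth(h(h(0, 4), h(0, 4))) = 1 + max(1, 1) = 2
depth(h(4, 0)) = 1 + max(0, 0) = 1
depth(h(4, h(4, 0))) = 1 + max(0, 1) = 2
depth(h(h(h(0, 4), h(0, 4)), h(4, h(4, 0)))) = 1 + max(2, 2) = 3
depth(h(h(h(h(0, 4), h(0, 4)), h(4, h(4, 0))), 4)) = 1 + max(3, 0) = 4

4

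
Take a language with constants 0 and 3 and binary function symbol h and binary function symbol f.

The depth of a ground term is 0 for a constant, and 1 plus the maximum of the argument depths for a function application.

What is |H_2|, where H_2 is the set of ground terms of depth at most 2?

202

Let N_k = |{terms of depth ≤ k}|. Then N_0 = 2 and N_k = 2 + N_{k-1}^2 + N_{k-1}^2 for k ≥ 1 (one summand per function symbol, arity giving the exponent).
N_0 = 2
N_1 = 2 + 2^2 + 2^2 = 10
N_2 = 2 + 10^2 + 10^2 = 202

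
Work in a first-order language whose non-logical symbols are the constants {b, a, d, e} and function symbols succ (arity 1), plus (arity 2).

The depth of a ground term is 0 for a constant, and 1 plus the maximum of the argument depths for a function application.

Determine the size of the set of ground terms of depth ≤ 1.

24

Let N_k = |{terms of depth ≤ k}|. Then N_0 = 4 and N_k = 4 + N_{k-1} + N_{k-1}^2 for k ≥ 1 (one summand per function symbol, arity giving the exponent).
N_0 = 4
N_1 = 4 + 4 + 4^2 = 24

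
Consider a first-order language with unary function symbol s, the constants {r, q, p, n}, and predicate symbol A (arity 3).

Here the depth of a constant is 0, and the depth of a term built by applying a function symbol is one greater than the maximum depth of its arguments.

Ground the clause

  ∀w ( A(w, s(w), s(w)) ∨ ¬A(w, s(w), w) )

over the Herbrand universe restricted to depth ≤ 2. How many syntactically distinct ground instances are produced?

Ground terms of depth ≤ 2:
  If N_k denotes the number of depth-≤k ground terms, the 4 constants give N_0 = 4, and each function symbol of arity r contributes N_{k-1}^r new terms at level k: N_k = 4 + N_{k-1}.
  N_0 = 4
  N_1 = 4 + 4 = 8
  N_2 = 4 + 8 = 12
So there are 12 ground terms available for substitution.
The variable w ranges independently over the available ground terms, and distinct assignments produce distinct instances.
Number of ground instances = 12.

12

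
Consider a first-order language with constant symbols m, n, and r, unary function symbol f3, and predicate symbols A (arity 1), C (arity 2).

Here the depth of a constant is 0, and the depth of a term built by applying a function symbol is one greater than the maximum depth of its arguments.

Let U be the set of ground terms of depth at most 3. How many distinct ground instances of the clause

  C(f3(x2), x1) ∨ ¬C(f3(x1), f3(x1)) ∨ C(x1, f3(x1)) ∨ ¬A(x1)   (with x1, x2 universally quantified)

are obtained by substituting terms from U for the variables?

144

Ground terms of depth ≤ 3:
  Write N_k for the number of ground terms of depth ≤ k. A term of depth ≤ k is either a constant or a function symbol applied to arguments of depth ≤ k−1, so N_k = 3 + N_{k-1}.
  N_0 = 3
  N_1 = 3 + 3 = 6
  N_2 = 3 + 6 = 9
  N_3 = 3 + 9 = 12
  Explicitly: m, n, r, f3(m), f3(n), f3(r), f3(f3(m)), f3(f3(n)), f3(f3(r)), f3(f3(f3(m))), f3(f3(f3(n))), f3(f3(f3(r))).
So there are 12 ground terms available for substitution.
The clause has 2 distinct variables (x1, x2), each appearing in the body. In the free term algebra distinct substitutions yield syntactically distinct ground instances.
Number of ground instances = 12^2 = 144.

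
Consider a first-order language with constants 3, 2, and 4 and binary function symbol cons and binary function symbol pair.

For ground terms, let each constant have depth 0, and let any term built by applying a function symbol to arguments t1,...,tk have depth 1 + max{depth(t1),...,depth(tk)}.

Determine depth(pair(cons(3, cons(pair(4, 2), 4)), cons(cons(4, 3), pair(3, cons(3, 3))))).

4

depth(pair(4, 2)) = 1 + max(0, 0) = 1
depth(cons(pair(4, 2), 4)) = 1 + max(1, 0) = 2
depth(cons(3, cons(pair(4, 2), 4))) = 1 + max(0, 2) = 3
depth(cons(4, 3)) = 1 + max(0, 0) = 1
depth(cons(3, 3)) = 1 + max(0, 0) = 1
depth(pair(3, cons(3, 3))) = 1 + max(0, 1) = 2
depth(cons(cons(4, 3), pair(3, cons(3, 3)))) = 1 + max(1, 2) = 3
depth(pair(cons(3, cons(pair(4, 2), 4)), cons(cons(4, 3), pair(3, cons(3, 3))))) = 1 + max(3, 3) = 4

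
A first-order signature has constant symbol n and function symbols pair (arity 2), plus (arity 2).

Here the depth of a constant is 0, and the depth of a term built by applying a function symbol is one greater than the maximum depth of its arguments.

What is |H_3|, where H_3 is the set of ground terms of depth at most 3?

723

Let N_k count ground terms of depth at most k. Each non-constant term of depth ≤ k is some function symbol applied to depth-≤(k−1) arguments, giving N_k = 1 + N_{k-1}^2 + N_{k-1}^2.
N_0 = 1
N_1 = 1 + 1^2 + 1^2 = 3
N_2 = 1 + 3^2 + 3^2 = 19
N_3 = 1 + 19^2 + 19^2 = 723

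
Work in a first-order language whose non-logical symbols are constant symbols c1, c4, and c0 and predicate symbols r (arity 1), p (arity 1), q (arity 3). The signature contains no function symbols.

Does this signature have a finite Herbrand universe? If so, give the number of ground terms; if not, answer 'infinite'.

There are no function symbols, so every ground term is one of the 3 constants.
The Herbrand universe is {c1, c4, c0}, which is finite with 3 elements.

3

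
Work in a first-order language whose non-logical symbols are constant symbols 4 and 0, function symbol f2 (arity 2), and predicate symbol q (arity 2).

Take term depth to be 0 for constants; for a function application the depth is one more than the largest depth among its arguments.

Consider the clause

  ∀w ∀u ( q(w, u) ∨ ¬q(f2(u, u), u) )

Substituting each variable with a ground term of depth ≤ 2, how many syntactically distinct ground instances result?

1444

Ground terms of depth ≤ 2:
  Count level by level. With function symbols f2/2, the terms of depth ≤ k are the 2 constants together with each function applied to depth-≤(k−1) tuples, so N_k = 2 + N_{k-1}^2.
  N_0 = 2
  N_1 = 2 + 2^2 = 6
  N_2 = 2 + 6^2 = 38
So there are 38 ground terms available for substitution.
Each of w, u ranges independently over the available ground terms, and distinct assignments produce distinct instances.
Number of ground instances = 38^2 = 1444.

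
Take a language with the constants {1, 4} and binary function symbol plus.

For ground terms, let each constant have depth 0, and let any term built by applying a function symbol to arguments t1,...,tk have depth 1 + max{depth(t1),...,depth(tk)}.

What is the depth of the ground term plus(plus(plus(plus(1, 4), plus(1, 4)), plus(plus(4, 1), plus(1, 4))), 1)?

4

depth(plus(1, 4)) = 1 + max(0, 0) = 1
depth(plus(plus(1, 4), plus(1, 4))) = 1 + max(1, 1) = 2
depth(plus(4, 1)) = 1 + max(0, 0) = 1
depth(plus(plus(4, 1), plus(1, 4))) = 1 + max(1, 1) = 2
depth(plus(plus(plus(1, 4), plus(1, 4)), plus(plus(4, 1), plus(1, 4)))) = 1 + max(2, 2) = 3
depth(plus(plus(plus(plus(1, 4), plus(1, 4)), plus(plus(4, 1), plus(1, 4))), 1)) = 1 + max(3, 0) = 4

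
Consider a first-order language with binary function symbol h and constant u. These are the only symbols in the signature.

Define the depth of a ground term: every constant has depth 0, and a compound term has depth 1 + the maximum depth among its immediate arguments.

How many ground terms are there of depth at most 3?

26

Let N_k count ground terms of depth at most k. Each non-constant term of depth ≤ k is some function symbol applied to depth-≤(k−1) arguments, giving N_k = 1 + N_{k-1}^2.
N_0 = 1
N_1 = 1 + 1^2 = 2
N_2 = 1 + 2^2 = 5
N_3 = 1 + 5^2 = 26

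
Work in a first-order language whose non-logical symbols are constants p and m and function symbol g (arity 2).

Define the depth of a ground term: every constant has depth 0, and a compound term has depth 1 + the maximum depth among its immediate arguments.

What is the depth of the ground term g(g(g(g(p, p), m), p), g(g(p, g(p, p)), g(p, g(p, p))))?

depth(g(p, p)) = 1 + max(0, 0) = 1
depth(g(g(p, p), m)) = 1 + max(1, 0) = 2
depth(g(g(g(p, p), m), p)) = 1 + max(2, 0) = 3
depth(g(p, g(p, p))) = 1 + max(0, 1) = 2
depth(g(g(p, g(p, p)), g(p, g(p, p)))) = 1 + max(2, 2) = 3
depth(g(g(g(g(p, p), m), p), g(g(p, g(p, p)), g(p, g(p, p))))) = 1 + max(3, 3) = 4

4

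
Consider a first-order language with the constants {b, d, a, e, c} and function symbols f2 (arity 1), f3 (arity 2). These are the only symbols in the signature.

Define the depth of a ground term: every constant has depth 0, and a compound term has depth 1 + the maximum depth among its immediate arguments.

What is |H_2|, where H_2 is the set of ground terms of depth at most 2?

1265

If N_k denotes the number of depth-≤k ground terms, the 5 constants give N_0 = 5, and each function symbol of arity r contributes N_{k-1}^r new terms at level k: N_k = 5 + N_{k-1} + N_{k-1}^2.
N_0 = 5
N_1 = 5 + 5 + 5^2 = 35
N_2 = 5 + 35 + 35^2 = 1265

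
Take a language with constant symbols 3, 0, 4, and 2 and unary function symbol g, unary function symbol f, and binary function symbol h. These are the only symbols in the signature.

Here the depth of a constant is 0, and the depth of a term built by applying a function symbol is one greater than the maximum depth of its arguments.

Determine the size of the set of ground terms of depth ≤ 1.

Count level by level. With function symbols g/1, f/1, h/2, the terms of depth ≤ k are the 4 constants together with each function applied to depth-≤(k−1) tuples, so N_k = 4 + N_{k-1} + N_{k-1} + N_{k-1}^2.
N_0 = 4
N_1 = 4 + 4 + 4 + 4^2 = 28

28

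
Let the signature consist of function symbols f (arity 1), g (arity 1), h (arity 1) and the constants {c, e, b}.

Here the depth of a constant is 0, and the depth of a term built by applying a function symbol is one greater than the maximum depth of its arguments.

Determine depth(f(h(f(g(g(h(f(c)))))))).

depth(f(c)) = 1 + depth(c) = 1 + 0 = 1
depth(h(f(c))) = 1 + depth(f(c)) = 1 + 1 = 2
depth(g(h(f(c)))) = 1 + depth(h(f(c))) = 1 + 2 = 3
depth(g(g(h(f(c))))) = 1 + depth(g(h(f(c)))) = 1 + 3 = 4
depth(f(g(g(h(f(c)))))) = 1 + depth(g(g(h(f(c))))) = 1 + 4 = 5
depth(h(f(g(g(h(f(c))))))) = 1 + depth(f(g(g(h(f(c)))))) = 1 + 5 = 6
depth(f(h(f(g(g(h(f(c)))))))) = 1 + depth(h(f(g(g(h(f(c))))))) = 1 + 6 = 7

7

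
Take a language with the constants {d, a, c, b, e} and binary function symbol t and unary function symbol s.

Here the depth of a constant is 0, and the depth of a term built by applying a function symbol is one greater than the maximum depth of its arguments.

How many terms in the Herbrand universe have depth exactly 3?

Count level by level. With function symbols t/2, s/1, the terms of depth ≤ k are the 5 constants together with each function applied to depth-≤(k−1) tuples, so N_k = 5 + N_{k-1}^2 + N_{k-1}.
N_0 = 5
N_1 = 5 + 5^2 + 5 = 35
N_2 = 5 + 35^2 + 35 = 1265
N_3 = 5 + 1265^2 + 1265 = 1601495
Terms of depth exactly 3: N_3 − N_2 = 1601495 − 1265 = 1600230.

1600230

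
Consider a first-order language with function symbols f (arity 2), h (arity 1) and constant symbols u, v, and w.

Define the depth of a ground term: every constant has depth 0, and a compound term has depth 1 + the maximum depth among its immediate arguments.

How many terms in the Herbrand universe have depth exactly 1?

Count level by level. With function symbols f/2, h/1, the terms of depth ≤ k are the 3 constants together with each function applied to depth-≤(k−1) tuples, so N_k = 3 + N_{k-1}^2 + N_{k-1}.
N_0 = 3
N_1 = 3 + 3^2 + 3 = 15
Terms of depth exactly 1: N_1 − N_0 = 15 − 3 = 12.

12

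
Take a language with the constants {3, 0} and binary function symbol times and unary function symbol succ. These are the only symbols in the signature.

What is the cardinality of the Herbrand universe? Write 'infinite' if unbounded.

The signature has at least one function symbol (times, arity 2) and at least one constant (3).
Iterating times gives infinitely many distinct ground terms: 3, times(3, 3), times(times(3, 3), times(3, 3)), ...
So the Herbrand universe is infinite.

infinite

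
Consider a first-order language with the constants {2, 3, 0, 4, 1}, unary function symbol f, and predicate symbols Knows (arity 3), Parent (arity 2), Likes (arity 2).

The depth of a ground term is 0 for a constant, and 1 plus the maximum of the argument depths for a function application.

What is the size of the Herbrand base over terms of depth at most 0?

First count ground terms of depth ≤ 0.
Count level by level. With function symbols f/1, the terms of depth ≤ k are the 5 constants together with each function applied to depth-≤(k−1) tuples, so N_k = 5 + N_{k-1}.
N_0 = 5
Explicitly: 2, 3, 0, 4, 1.
So |H| = 5.
For each predicate symbol, the number of ground atoms is |H| raised to its arity; summing:
  Knows: 5^3 = 125;  Parent: 5^2 = 25;  Likes: 5^2 = 25
Total ground atoms: 125 + 25 + 25 = 175.

175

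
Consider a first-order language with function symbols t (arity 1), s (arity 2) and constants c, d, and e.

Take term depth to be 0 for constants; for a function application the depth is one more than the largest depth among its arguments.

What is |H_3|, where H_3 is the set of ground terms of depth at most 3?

Write N_k for the number of ground terms of depth ≤ k. A term of depth ≤ k is either a constant or a function symbol applied to arguments of depth ≤ k−1, so N_k = 3 + N_{k-1} + N_{k-1}^2.
N_0 = 3
N_1 = 3 + 3 + 3^2 = 15
N_2 = 3 + 15 + 15^2 = 243
N_3 = 3 + 243 + 243^2 = 59295

59295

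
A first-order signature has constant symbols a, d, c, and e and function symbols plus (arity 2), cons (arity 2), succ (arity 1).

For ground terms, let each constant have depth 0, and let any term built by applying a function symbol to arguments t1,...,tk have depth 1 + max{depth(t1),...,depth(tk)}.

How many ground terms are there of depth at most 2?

3244

Let N_k count ground terms of depth at most k. Each non-constant term of depth ≤ k is some function symbol applied to depth-≤(k−1) arguments, giving N_k = 4 + N_{k-1}^2 + N_{k-1}^2 + N_{k-1}.
N_0 = 4
N_1 = 4 + 4^2 + 4^2 + 4 = 40
N_2 = 4 + 40^2 + 40^2 + 40 = 3244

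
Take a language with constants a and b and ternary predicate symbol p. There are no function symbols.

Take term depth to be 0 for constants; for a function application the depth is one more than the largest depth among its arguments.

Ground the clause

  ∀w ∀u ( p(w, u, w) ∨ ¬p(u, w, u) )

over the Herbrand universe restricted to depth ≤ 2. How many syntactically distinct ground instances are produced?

4

Ground terms of depth ≤ 2:
  With no function symbols every ground term is a constant, so there are exactly 2 ground terms at every depth bound.
  N_0 = 2
  N_1 = 2
  N_2 = 2
  Explicitly: a, b.
So there are 2 ground terms available for substitution.
The body mentions every one of the 2 quantified variables; since ground terms form a free algebra, no two substitutions collapse to the same formula.
Number of ground instances = 2^2 = 4.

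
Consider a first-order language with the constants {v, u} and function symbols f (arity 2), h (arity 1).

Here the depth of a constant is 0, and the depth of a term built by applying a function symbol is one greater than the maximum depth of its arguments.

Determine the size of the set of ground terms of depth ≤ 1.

Let N_k count ground terms of depth at most k. Each non-constant term of depth ≤ k is some function symbol applied to depth-≤(k−1) arguments, giving N_k = 2 + N_{k-1}^2 + N_{k-1}.
N_0 = 2
N_1 = 2 + 2^2 + 2 = 8
Explicitly: v, u, f(v, v), f(v, u), f(u, v), f(u, u), h(v), h(u).

8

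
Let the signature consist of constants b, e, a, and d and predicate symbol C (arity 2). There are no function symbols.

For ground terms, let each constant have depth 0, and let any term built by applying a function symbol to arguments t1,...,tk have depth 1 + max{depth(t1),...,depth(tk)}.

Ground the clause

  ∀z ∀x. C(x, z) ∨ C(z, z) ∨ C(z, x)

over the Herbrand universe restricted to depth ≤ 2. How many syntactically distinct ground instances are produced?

Ground terms of depth ≤ 2:
  With no function symbols every ground term is a constant, so there are exactly 4 ground terms at every depth bound.
  N_0 = 4
  N_1 = 4
  N_2 = 4
  Explicitly: b, e, a, d.
So there are 4 ground terms available for substitution.
Each of z, x ranges independently over the available ground terms, and distinct assignments produce distinct instances.
Number of ground instances = 4^2 = 16.

16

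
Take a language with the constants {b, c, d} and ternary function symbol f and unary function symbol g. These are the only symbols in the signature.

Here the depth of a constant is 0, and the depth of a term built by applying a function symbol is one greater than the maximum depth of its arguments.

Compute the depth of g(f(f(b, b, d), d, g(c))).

depth(f(b, b, d)) = 1 + max(0, 0, 0) = 1
depth(g(c)) = 1 + depth(c) = 1 + 0 = 1
depth(f(f(b, b, d), d, g(c))) = 1 + max(1, 0, 1) = 2
depth(g(f(f(b, b, d), d, g(c)))) = 1 + depth(f(f(b, b, d), d, g(c))) = 1 + 2 = 3

3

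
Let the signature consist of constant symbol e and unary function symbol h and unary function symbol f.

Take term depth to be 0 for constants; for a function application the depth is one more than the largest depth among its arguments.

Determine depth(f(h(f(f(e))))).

4

depth(f(e)) = 1 + depth(e) = 1 + 0 = 1
depth(f(f(e))) = 1 + depth(f(e)) = 1 + 1 = 2
depth(h(f(f(e)))) = 1 + depth(f(f(e))) = 1 + 2 = 3
depth(f(h(f(f(e))))) = 1 + depth(h(f(f(e)))) = 1 + 3 = 4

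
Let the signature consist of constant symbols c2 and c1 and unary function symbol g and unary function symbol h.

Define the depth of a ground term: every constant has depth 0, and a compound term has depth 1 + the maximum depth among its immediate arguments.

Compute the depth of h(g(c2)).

2

depth(g(c2)) = 1 + depth(c2) = 1 + 0 = 1
depth(h(g(c2))) = 1 + depth(g(c2)) = 1 + 1 = 2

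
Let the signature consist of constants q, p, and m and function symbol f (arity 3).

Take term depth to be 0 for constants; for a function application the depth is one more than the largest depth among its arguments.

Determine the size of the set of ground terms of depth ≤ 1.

Let N_k count ground terms of depth at most k. Each non-constant term of depth ≤ k is some function symbol applied to depth-≤(k−1) arguments, giving N_k = 3 + N_{k-1}^3.
N_0 = 3
N_1 = 3 + 3^3 = 30

30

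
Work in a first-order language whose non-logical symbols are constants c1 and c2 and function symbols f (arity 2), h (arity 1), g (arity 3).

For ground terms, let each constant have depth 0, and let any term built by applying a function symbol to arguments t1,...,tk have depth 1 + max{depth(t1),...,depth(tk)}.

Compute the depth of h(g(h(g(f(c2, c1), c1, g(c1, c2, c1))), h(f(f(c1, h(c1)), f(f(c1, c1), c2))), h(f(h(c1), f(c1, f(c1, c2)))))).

depth(f(c2, c1)) = 1 + max(0, 0) = 1
depth(g(c1, c2, c1)) = 1 + max(0, 0, 0) = 1
depth(g(f(c2, c1), c1, g(c1, c2, c1))) = 1 + max(1, 0, 1) = 2
depth(h(g(f(c2, c1), c1, g(c1, c2, c1)))) = 1 + depth(g(f(c2, c1), c1, g(c1, c2, c1))) = 1 + 2 = 3
depth(h(c1)) = 1 + depth(c1) = 1 + 0 = 1
depth(f(c1, h(c1))) = 1 + max(0, 1) = 2
depth(f(c1, c1)) = 1 + max(0, 0) = 1
depth(f(f(c1, c1), c2)) = 1 + max(1, 0) = 2
depth(f(f(c1, h(c1)), f(f(c1, c1), c2))) = 1 + max(2, 2) = 3
depth(h(f(f(c1, h(c1)), f(f(c1, c1), c2)))) = 1 + depth(f(f(c1, h(c1)), f(f(c1, c1), c2))) = 1 + 3 = 4
depth(f(c1, c2)) = 1 + max(0, 0) = 1
depth(f(c1, f(c1, c2))) = 1 + max(0, 1) = 2
depth(f(h(c1), f(c1, f(c1, c2)))) = 1 + max(1, 2) = 3
depth(h(f(h(c1), f(c1, f(c1, c2))))) = 1 + depth(f(h(c1), f(c1, f(c1, c2)))) = 1 + 3 = 4
depth(g(h(g(f(c2, c1), c1, g(c1, c2, c1))), h(f(f(c1, h(c1)), f(f(c1, c1), c2))), h(f(h(c1), f(c1, f(c1, c2)))))) = 1 + max(3, 4, 4) = 5
depth(h(g(h(g(f(c2, c1), c1, g(c1, c2, c1))), h(f(f(c1, h(c1)), f(f(c1, c1), c2))), h(f(h(c1), f(c1, f(c1, c2))))))) = 1 + depth(g(h(g(f(c2, c1), c1, g(c1, c2, c1))), h(f(f(c1, h(c1)), f(f(c1, c1), c2))), h(f(h(c1), f(c1, f(c1, c2)))))) = 1 + 5 = 6

6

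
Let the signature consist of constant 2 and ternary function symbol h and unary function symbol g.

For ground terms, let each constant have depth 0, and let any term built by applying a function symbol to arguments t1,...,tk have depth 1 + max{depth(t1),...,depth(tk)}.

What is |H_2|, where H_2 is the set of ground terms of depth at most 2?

Let N_k = |{terms of depth ≤ k}|. Then N_0 = 1 and N_k = 1 + N_{k-1}^3 + N_{k-1} for k ≥ 1 (one summand per function symbol, arity giving the exponent).
N_0 = 1
N_1 = 1 + 1^3 + 1 = 3
N_2 = 1 + 3^3 + 3 = 31

31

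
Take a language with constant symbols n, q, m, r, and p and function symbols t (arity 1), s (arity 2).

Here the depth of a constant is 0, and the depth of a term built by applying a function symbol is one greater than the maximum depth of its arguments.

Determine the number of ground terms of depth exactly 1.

30

If N_k denotes the number of depth-≤k ground terms, the 5 constants give N_0 = 5, and each function symbol of arity r contributes N_{k-1}^r new terms at level k: N_k = 5 + N_{k-1} + N_{k-1}^2.
N_0 = 5
N_1 = 5 + 5 + 5^2 = 35
Terms of depth exactly 1: N_1 − N_0 = 35 − 5 = 30.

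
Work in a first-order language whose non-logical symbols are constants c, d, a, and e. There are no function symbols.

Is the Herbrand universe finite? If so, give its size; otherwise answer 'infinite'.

There are no function symbols, so every ground term is one of the 4 constants.
The Herbrand universe is {c, d, a, e}, which is finite with 4 elements.

4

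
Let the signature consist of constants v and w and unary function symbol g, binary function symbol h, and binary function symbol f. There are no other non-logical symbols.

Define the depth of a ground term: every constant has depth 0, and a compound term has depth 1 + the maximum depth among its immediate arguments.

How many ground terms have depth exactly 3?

182410

Write N_k for the number of ground terms of depth ≤ k. A term of depth ≤ k is either a constant or a function symbol applied to arguments of depth ≤ k−1, so N_k = 2 + N_{k-1} + N_{k-1}^2 + N_{k-1}^2.
N_0 = 2
N_1 = 2 + 2 + 2^2 + 2^2 = 12
N_2 = 2 + 12 + 12^2 + 12^2 = 302
N_3 = 2 + 302 + 302^2 + 302^2 = 182712
Terms of depth exactly 3: N_3 − N_2 = 182712 − 302 = 182410.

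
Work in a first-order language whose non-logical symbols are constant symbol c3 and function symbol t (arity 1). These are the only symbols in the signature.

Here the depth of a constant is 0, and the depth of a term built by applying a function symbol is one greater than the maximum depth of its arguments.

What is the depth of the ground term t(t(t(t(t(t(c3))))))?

6

depth(t(c3)) = 1 + depth(c3) = 1 + 0 = 1
depth(t(t(c3))) = 1 + depth(t(c3)) = 1 + 1 = 2
depth(t(t(t(c3)))) = 1 + depth(t(t(c3))) = 1 + 2 = 3
depth(t(t(t(t(c3))))) = 1 + depth(t(t(t(c3)))) = 1 + 3 = 4
depth(t(t(t(t(t(c3)))))) = 1 + depth(t(t(t(t(c3))))) = 1 + 4 = 5
depth(t(t(t(t(t(t(c3))))))) = 1 + depth(t(t(t(t(t(c3)))))) = 1 + 5 = 6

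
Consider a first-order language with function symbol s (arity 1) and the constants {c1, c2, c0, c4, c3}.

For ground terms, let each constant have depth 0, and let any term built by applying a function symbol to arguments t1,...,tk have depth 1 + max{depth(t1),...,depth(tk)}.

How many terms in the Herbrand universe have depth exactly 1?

If N_k denotes the number of depth-≤k ground terms, the 5 constants give N_0 = 5, and each function symbol of arity r contributes N_{k-1}^r new terms at level k: N_k = 5 + N_{k-1}.
N_0 = 5
N_1 = 5 + 5 = 10
Terms of depth exactly 1: N_1 − N_0 = 10 − 5 = 5.

5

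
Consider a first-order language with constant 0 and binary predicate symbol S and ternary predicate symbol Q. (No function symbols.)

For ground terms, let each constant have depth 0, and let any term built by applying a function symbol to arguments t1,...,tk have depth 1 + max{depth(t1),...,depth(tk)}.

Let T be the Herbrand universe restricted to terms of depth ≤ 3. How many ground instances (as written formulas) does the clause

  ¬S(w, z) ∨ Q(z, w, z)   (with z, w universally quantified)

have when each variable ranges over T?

Ground terms of depth ≤ 3:
  With no function symbols every ground term is a constant, so there is exactly 1 ground term at every depth bound.
  N_0 = 1
  N_1 = 1
  N_2 = 1
  N_3 = 1
So there is exactly 1 ground term available for substitution.
Each of z, w ranges independently over the available ground terms, and distinct assignments produce distinct instances.
Number of ground instances = 1^2 = 1.

1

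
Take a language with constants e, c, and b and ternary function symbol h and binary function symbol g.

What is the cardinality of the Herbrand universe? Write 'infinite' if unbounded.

infinite

The signature has at least one function symbol (h, arity 3) and at least one constant (e).
Iterating h gives infinitely many distinct ground terms: e, h(e, e, e), h(h(e, e, e), h(e, e, e), h(e, e, e)), ...
So the Herbrand universe is infinite.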